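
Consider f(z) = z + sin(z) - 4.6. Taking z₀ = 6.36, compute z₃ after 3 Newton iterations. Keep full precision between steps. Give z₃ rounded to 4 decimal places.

Newton update: z ← z − f(z)/f'(z).
f'(z) = 1 + cos(z)
z_0 = 6.360000: f = 1.836739, f' = 1.997051 → z_1 = 6.360000 - (1.836739)/(1.997051) = 5.440274
z_1 = 5.440274: f = 0.093691, f' = 1.665292 → z_2 = 5.440274 - (0.093691)/(1.665292) = 5.384013
z_2 = 5.384013: f = 0.001201, f' = 1.622258 → z_3 = 5.384013 - (0.001201)/(1.622258) = 5.383273

5.3833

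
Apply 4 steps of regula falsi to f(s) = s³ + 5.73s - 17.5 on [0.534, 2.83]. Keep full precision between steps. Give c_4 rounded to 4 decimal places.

1.8753

False-position update: c = (a·f(b) − b·f(a))/(f(b) − f(a)); replace the endpoint whose sign matches f(c).
f(0.534000) = -14.287907, f(2.830000) = 21.381087
step 1: c = 1.453707, f(c) = -6.098189 < 0 → new bracket [1.453707, 2.830000]
step 2: c = 1.759134, f(c) = -1.976436 < 0 → new bracket [1.759134, 2.830000]
step 3: c = 1.849747, f(c) = -0.571926 < 0 → new bracket [1.849747, 2.830000]
step 4: c = 1.875285, f(c) = -0.159821 < 0 → new bracket [1.875285, 2.830000]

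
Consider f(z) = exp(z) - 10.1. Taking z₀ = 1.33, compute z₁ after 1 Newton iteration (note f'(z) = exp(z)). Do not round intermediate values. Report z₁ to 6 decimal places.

z_0 = 1.330000: f = -6.318957, f' = 3.781043 → z_1 = 1.330000 - (-6.318957)/(3.781043) = 3.001220

3.001220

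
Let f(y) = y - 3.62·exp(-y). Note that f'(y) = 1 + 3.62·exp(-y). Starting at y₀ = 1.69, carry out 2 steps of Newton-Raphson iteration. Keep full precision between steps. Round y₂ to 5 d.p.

1.14688

y_0 = 1.690000: f = 1.022039, f' = 1.667961 → y_1 = 1.690000 - (1.022039)/(1.667961) = 1.077252
y_1 = 1.077252: f = -0.155466, f' = 2.232718 → y_2 = 1.077252 - (-0.155466)/(2.232718) = 1.146883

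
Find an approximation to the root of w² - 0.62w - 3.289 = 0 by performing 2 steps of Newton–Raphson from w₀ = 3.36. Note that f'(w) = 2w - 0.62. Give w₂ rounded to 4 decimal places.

w_0 = 3.360000: f = 5.917400, f' = 6.100000 → w_1 = 3.360000 - (5.917400)/(6.100000) = 2.389934
w_1 = 2.389934: f = 0.941027, f' = 4.159869 → w_2 = 2.389934 - (0.941027)/(4.159869) = 2.163719

2.1637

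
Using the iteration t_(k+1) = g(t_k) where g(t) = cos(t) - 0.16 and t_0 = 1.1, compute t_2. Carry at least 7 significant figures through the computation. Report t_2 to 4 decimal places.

0.7972

t_1 = g(1.100000) = 0.293596
t_2 = g(0.293596) = 0.797209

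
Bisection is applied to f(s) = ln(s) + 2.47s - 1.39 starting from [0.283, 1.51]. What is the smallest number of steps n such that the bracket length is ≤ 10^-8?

27

Initial width b − a = 1.51 − 0.283 = 1.227000.
After n steps the width is (b−a)/2^n; need (b−a)/2^n ≤ 10^-8.
So n ≥ log₂(1.227000/10^-8) = log₂(122700000.0000) ≈ 26.8706.
Hence n = 27.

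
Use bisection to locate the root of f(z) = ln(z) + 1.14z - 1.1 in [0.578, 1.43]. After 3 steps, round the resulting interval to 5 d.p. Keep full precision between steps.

[0.89750, 1.00400]

f(0.578000) = -0.989261, f(1.430000) = 0.887874 (opposite signs)
step 1: m = 1.004000, f(m) = 0.048552 > 0 → root in [0.578000, 1.004000]
step 2: m = 0.791000, f(m) = -0.432717 < 0 → root in [0.791000, 1.004000]
step 3: m = 0.897500, f(m) = -0.184992 < 0 → root in [0.897500, 1.004000]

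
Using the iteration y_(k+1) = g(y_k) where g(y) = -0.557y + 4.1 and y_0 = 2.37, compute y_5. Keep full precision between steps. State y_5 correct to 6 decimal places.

2.647384

y_1 = g(2.370000) = 2.779910
y_2 = g(2.779910) = 2.551590
y_3 = g(2.551590) = 2.678764
y_4 = g(2.678764) = 2.607928
y_5 = g(2.607928) = 2.647384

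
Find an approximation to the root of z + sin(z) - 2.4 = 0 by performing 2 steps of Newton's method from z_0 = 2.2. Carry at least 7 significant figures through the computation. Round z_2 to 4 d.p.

1.3029

f'(z) = 1 + cos(z)
z_0 = 2.200000: f = 0.608496, f' = 0.411499 → z_1 = 2.200000 - (0.608496)/(0.411499) = 0.721268
z_1 = 0.721268: f = -1.018394, f' = 1.750969 → z_2 = 0.721268 - (-1.018394)/(1.750969) = 1.302886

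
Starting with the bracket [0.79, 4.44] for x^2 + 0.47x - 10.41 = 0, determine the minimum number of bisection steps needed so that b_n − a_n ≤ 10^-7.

26

Initial width b − a = 4.44 − 0.79 = 3.650000.
After n steps the width is (b−a)/2^n; need (b−a)/2^n ≤ 10^-7.
So n ≥ log₂(3.650000/10^-7) = log₂(36500000.0000) ≈ 25.1214.
Hence n = 26.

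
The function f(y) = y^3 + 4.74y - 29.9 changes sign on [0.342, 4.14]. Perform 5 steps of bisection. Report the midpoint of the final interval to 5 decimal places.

f(0.342000) = -28.238918, f(4.140000) = 60.681544 (opposite signs)
step 1: m = 2.241000, f(m) = -8.023176 < 0 → root in [2.241000, 4.140000]
step 2: m = 3.190500, f(m) = 17.699996 > 0 → root in [2.241000, 3.190500]
step 3: m = 2.715750, f(m) = 3.002121 > 0 → root in [2.241000, 2.715750]
step 4: m = 2.478375, f(m) = -2.929474 < 0 → root in [2.478375, 2.715750]
step 5: m = 2.597062, f(m) = -0.073429 < 0 → root in [2.597062, 2.715750]
Midpoint of [2.597062, 2.715750] = 2.656406

2.65641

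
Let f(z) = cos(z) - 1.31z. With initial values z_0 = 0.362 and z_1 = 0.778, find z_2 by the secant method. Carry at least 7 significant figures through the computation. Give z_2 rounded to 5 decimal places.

0.61175

Secant update: z_(k+1) = z_k − f(z_k)·(z_k − z_(k-1))/(f(z_k) − f(z_(k-1))).
f(z_0) = 0.460970, f(z_1) = -0.306861
z_2 = 0.778000 - (-0.306861)·(0.778000 - 0.362000)/(-0.306861 - (0.460970)) = 0.611747; f(z_2) = 0.017257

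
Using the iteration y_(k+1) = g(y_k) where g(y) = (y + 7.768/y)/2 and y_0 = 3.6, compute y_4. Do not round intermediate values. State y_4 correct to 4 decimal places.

y_1 = g(3.600000) = 2.878889
y_2 = g(2.878889) = 2.788576
y_3 = g(2.788576) = 2.787114
y_4 = g(2.787114) = 2.787113

2.7871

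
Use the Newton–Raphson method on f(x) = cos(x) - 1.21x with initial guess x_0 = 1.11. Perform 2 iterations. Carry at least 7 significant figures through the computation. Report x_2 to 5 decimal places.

0.65544

f'(x) = -sin(x) - 1.21
x_0 = 1.110000: f = -0.898438, f' = -2.105699 → x_1 = 1.110000 - (-0.898438)/(-2.105699) = 0.683330
x_1 = 0.683330: f = -0.051355, f' = -1.841379 → x_2 = 0.683330 - (-0.051355)/(-1.841379) = 0.655441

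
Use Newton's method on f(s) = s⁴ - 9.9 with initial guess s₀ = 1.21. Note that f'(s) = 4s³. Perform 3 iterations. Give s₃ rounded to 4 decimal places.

s_0 = 1.210000: f = -7.756411, f' = 7.086244 → s_1 = 1.210000 - (-7.756411)/(7.086244) = 2.304573
s_1 = 2.304573: f = 18.307322, f' = 48.958870 → s_2 = 2.304573 - (18.307322)/(48.958870) = 1.930640
s_2 = 1.930640: f = 3.993301, f' = 28.784857 → s_3 = 1.930640 - (3.993301)/(28.784857) = 1.791911

1.7919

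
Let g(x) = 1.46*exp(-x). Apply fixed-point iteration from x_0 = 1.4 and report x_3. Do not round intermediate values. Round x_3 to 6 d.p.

x_1 = g(1.400000) = 0.360032
x_2 = g(0.360032) = 1.018575
x_3 = g(1.018575) = 0.527219

0.527219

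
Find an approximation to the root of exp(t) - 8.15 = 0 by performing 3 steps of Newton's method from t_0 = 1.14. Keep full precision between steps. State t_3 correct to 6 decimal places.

2.111892

f'(t) = exp(t)
t_0 = 1.140000: f = -5.023232, f' = 3.126768 → t_1 = 1.140000 - (-5.023232)/(3.126768) = 2.746525
t_1 = 2.746525: f = 7.438369, f' = 15.588369 → t_2 = 2.746525 - (7.438369)/(15.588369) = 2.269351
t_2 = 2.269351: f = 1.523118, f' = 9.673118 → t_3 = 2.269351 - (1.523118)/(9.673118) = 2.111892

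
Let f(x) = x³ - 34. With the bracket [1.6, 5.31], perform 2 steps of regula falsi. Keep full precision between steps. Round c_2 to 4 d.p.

2.8115

f(1.600000) = -29.904000, f(5.310000) = 115.721291
step 1: c = 2.361845, f(c) = -20.824899 < 0 → new bracket [2.361845, 5.310000]
step 2: c = 2.811473, f(c) = -11.777049 < 0 → new bracket [2.811473, 5.310000]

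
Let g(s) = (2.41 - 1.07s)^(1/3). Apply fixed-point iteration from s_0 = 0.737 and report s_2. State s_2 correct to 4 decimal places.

1.0486

s_1 = g(0.737000) = 1.174801
s_2 = g(1.174801) = 1.048589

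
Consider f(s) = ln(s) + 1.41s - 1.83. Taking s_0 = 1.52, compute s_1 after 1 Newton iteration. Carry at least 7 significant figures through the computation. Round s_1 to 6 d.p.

f'(s) = 1/s + 1.41
s_0 = 1.520000: f = 0.731910, f' = 2.067895 → s_1 = 1.520000 - (0.731910)/(2.067895) = 1.166060

1.166060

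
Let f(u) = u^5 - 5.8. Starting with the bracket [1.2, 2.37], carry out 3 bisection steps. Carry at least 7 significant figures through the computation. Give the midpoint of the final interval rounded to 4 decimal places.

f(1.200000) = -3.311680, f(2.370000) = 68.972470 (opposite signs)
step 1: m = 1.785000, f(m) = 12.321373 > 0 → root in [1.200000, 1.785000]
step 2: m = 1.492500, f(m) = 1.605795 > 0 → root in [1.200000, 1.492500]
step 3: m = 1.346250, f(m) = -1.377900 < 0 → root in [1.346250, 1.492500]
Midpoint of [1.346250, 1.492500] = 1.419375

1.4194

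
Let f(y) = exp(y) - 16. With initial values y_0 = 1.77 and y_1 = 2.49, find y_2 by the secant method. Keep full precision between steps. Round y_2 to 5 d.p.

2.94811

Secant update: y_(k+1) = y_k − f(y_k)·(y_k − y_(k-1))/(f(y_k) − f(y_(k-1))).
f(y_0) = -10.129147, f(y_1) = -3.938724
y_2 = 2.490000 - (-3.938724)·(2.490000 - 1.770000)/(-3.938724 - (-10.129147)) = 2.948108; f(y_2) = 3.069836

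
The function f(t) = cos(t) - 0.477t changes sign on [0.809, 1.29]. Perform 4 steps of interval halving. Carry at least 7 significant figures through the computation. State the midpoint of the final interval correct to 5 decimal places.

1.03447

f(0.809000) = 0.304329, f(1.290000) = -0.338209 (opposite signs)
step 1: m = 1.049500, f(m) = -0.002607 < 0 → root in [0.809000, 1.049500]
step 2: m = 0.929250, f(m) = 0.155183 > 0 → root in [0.929250, 1.049500]
step 3: m = 0.989375, f(m) = 0.077280 > 0 → root in [0.989375, 1.049500]
step 4: m = 1.019437, f(m) = 0.037573 > 0 → root in [1.019437, 1.049500]
Midpoint of [1.019437, 1.049500] = 1.034469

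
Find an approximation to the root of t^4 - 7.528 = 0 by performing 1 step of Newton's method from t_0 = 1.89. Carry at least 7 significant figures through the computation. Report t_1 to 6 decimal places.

1.696262

f'(t) = 4t^3
t_0 = 1.890000: f = 5.231898, f' = 27.005076 → t_1 = 1.890000 - (5.231898)/(27.005076) = 1.696262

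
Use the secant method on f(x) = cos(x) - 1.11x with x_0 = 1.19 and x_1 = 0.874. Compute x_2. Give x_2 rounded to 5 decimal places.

f(x_0) = -0.949240, f(x_1) = -0.328376
x_2 = 0.874000 - (-0.328376)·(0.874000 - 1.190000)/(-0.328376 - (-0.949240)) = 0.706867; f(x_2) = -0.024222

0.70687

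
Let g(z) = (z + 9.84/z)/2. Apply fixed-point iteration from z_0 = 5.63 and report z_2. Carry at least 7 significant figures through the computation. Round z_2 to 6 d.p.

3.178180

z_1 = g(5.630000) = 3.688890
z_2 = g(3.688890) = 3.178180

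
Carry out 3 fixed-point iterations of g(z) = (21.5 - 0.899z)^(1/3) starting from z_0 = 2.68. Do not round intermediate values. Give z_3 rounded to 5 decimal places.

2.67294

z_1 = g(2.680000) = 2.672640
z_2 = g(2.672640) = 2.672949
z_3 = g(2.672949) = 2.672936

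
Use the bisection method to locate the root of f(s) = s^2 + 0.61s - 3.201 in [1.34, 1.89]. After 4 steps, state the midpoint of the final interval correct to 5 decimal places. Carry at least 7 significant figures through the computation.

1.49469

f(1.340000) = -0.588000, f(1.890000) = 1.524000 (opposite signs)
step 1: m = 1.615000, f(m) = 0.392375 > 0 → root in [1.340000, 1.615000]
step 2: m = 1.477500, f(m) = -0.116719 < 0 → root in [1.477500, 1.615000]
step 3: m = 1.546250, f(m) = 0.133102 > 0 → root in [1.477500, 1.546250]
step 4: m = 1.511875, f(m) = 0.007010 > 0 → root in [1.477500, 1.511875]
Midpoint of [1.477500, 1.511875] = 1.494687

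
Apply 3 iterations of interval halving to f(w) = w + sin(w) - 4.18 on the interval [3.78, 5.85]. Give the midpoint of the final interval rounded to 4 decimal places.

5.2031

f(3.780000) = -0.995917, f(5.850000) = 1.250236 (opposite signs)
step 1: m = 4.815000, f(m) = -0.359740 < 0 → root in [4.815000, 5.850000]
step 2: m = 5.332500, f(m) = 0.338686 > 0 → root in [4.815000, 5.332500]
step 3: m = 5.073750, f(m) = -0.041667 < 0 → root in [5.073750, 5.332500]
Midpoint of [5.073750, 5.332500] = 5.203125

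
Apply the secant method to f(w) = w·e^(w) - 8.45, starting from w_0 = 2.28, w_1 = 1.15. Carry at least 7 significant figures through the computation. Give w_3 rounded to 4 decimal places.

f(w_0) = 13.840831, f(w_1) = -4.818078
w_2 = 1.150000 - (-4.818078)·(1.150000 - 2.280000)/(-4.818078 - (13.840831)) = 1.441787; f(w_2) = -2.353771
w_3 = 1.441787 - (-2.353771)·(1.441787 - 1.150000)/(-2.353771 - (-4.818078)) = 1.720486; f(w_3) = 1.162774

1.7205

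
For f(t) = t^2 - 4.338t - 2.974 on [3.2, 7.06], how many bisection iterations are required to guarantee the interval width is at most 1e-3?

12

Initial width b − a = 7.06 − 3.2 = 3.860000.
After n steps the width is (b−a)/2^n; need (b−a)/2^n ≤ 1e-3.
So n ≥ log₂(3.860000/1e-3) = log₂(3860.0000) ≈ 11.9144.
Hence n = 12.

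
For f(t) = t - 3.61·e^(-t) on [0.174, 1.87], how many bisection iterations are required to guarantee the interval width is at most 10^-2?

8

Initial width b − a = 1.87 − 0.174 = 1.696000.
After n steps the width is (b−a)/2^n; need (b−a)/2^n ≤ 10^-2.
So n ≥ log₂(1.696000/10^-2) = log₂(169.6000) ≈ 7.4060.
Hence n = 8.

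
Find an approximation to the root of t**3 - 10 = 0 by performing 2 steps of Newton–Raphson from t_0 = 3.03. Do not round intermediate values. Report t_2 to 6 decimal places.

f'(t) = 3t**2
t_0 = 3.030000: f = 17.818127, f' = 27.542700 → t_1 = 3.030000 - (17.818127)/(27.542700) = 2.383073
t_1 = 2.383073: f = 3.533553, f' = 17.037105 → t_2 = 2.383073 - (3.533553)/(17.037105) = 2.175669

2.175669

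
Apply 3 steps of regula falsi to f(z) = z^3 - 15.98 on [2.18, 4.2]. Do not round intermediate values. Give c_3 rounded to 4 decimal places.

2.4851

False-position update: c = (a·f(b) − b·f(a))/(f(b) − f(a)); replace the endpoint whose sign matches f(c).
f(2.180000) = -5.619768, f(4.200000) = 58.108000
step 1: c = 2.358132, f(c) = -2.866937 < 0 → new bracket [2.358132, 4.200000]
step 2: c = 2.444733, f(c) = -1.368514 < 0 → new bracket [2.444733, 4.200000]
step 3: c = 2.485121, f(c) = -0.632331 < 0 → new bracket [2.485121, 4.200000]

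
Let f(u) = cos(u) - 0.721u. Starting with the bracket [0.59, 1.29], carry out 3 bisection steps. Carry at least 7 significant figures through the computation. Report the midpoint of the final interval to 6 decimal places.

0.896250

f(0.590000) = 0.405551, f(1.290000) = -0.652969 (opposite signs)
step 1: m = 0.940000, f(m) = -0.087952 < 0 → root in [0.590000, 0.940000]
step 2: m = 0.765000, f(m) = 0.169817 > 0 → root in [0.765000, 0.940000]
step 3: m = 0.852500, f(m) = 0.043450 > 0 → root in [0.852500, 0.940000]
Midpoint of [0.852500, 0.940000] = 0.896250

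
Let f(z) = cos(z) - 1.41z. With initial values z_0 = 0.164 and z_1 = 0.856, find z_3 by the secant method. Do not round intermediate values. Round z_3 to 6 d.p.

Secant update: z_(k+1) = z_k − f(z_k)·(z_k − z_(k-1))/(f(z_k) − f(z_(k-1))).
f(z_0) = 0.755342, f(z_1) = -0.551496
z_2 = 0.856000 - (-0.551496)·(0.856000 - 0.164000)/(-0.551496 - (0.755342)) = 0.563970; f(z_2) = 0.049941
z_3 = 0.563970 - (0.049941)·(0.563970 - 0.856000)/(0.049941 - (-0.551496)) = 0.588219; f(z_3) = 0.002541

0.588219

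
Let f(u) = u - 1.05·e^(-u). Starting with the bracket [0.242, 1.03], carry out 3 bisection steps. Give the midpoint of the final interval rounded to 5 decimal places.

0.58675

f(0.242000) = -0.582309, f(1.030000) = 0.655143 (opposite signs)
step 1: m = 0.636000, f(m) = 0.080124 > 0 → root in [0.242000, 0.636000]
step 2: m = 0.439000, f(m) = -0.237915 < 0 → root in [0.439000, 0.636000]
step 3: m = 0.537500, f(m) = -0.075917 < 0 → root in [0.537500, 0.636000]
Midpoint of [0.537500, 0.636000] = 0.586750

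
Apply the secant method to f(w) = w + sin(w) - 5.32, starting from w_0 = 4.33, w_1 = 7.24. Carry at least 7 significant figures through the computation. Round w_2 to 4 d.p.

f(w_0) = -1.917776, f(w_1) = 2.737361
w_2 = 7.240000 - (2.737361)·(7.240000 - 4.330000)/(2.737361 - (-1.917776)) = 5.528832; f(w_2) = -0.475985

5.5288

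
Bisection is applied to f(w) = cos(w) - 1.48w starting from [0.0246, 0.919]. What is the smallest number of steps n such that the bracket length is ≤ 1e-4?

14

Initial width b − a = 0.919 − 0.0246 = 0.894400.
After n steps the width is (b−a)/2^n; need (b−a)/2^n ≤ 1e-4.
So n ≥ log₂(0.894400/1e-4) = log₂(8944.0000) ≈ 13.1267.
Hence n = 14.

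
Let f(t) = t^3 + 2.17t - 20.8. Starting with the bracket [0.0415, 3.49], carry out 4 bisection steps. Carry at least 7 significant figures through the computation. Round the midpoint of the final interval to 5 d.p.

2.52011

f(0.041500) = -20.709874, f(3.490000) = 29.281849 (opposite signs)
step 1: m = 1.765750, f(m) = -11.462938 < 0 → root in [1.765750, 3.490000]
step 2: m = 2.627875, f(m) = 3.049876 > 0 → root in [1.765750, 2.627875]
step 3: m = 2.196813, f(m) = -5.431132 < 0 → root in [2.196813, 2.627875]
step 4: m = 2.412344, f(m) = -1.526815 < 0 → root in [2.412344, 2.627875]
Midpoint of [2.412344, 2.627875] = 2.520109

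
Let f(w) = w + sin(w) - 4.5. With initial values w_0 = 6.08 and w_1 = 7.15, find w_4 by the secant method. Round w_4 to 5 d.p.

5.32069

f(w_0) = 1.378210, f(w_1) = 3.412271
w_2 = 7.150000 - (3.412271)·(7.150000 - 6.080000)/(3.412271 - (1.378210)) = 5.355005; f(w_2) = 0.054474
w_3 = 5.355005 - (0.054474)·(5.355005 - 7.150000)/(0.054474 - (3.412271)) = 5.325884; f(w_3) = 0.008244
w_4 = 5.325884 - (0.008244)·(5.325884 - 5.355005)/(0.008244 - (0.054474)) = 5.320692; f(w_4) = 0.000072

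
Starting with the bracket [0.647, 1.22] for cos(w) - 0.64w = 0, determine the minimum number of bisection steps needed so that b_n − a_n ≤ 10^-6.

20

Initial width b − a = 1.22 − 0.647 = 0.573000.
After n steps the width is (b−a)/2^n; need (b−a)/2^n ≤ 10^-6.
So n ≥ log₂(0.573000/10^-6) = log₂(573000.0000) ≈ 19.1282.
Hence n = 20.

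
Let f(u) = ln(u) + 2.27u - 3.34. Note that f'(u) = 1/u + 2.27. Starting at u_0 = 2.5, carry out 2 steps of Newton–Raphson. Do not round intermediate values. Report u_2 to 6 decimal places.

Newton update: u ← u − f(u)/f'(u).
u_0 = 2.500000: f = 3.251291, f' = 2.670000 → u_1 = 2.500000 - (3.251291)/(2.670000) = 1.282288
u_1 = 1.282288: f = -0.180560, f' = 3.049856 → u_2 = 1.282288 - (-0.180560)/(3.049856) = 1.341491

1.341491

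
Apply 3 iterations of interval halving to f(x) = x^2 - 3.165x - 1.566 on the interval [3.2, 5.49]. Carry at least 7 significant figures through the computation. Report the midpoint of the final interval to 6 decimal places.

3.629375

f(3.200000) = -1.454000, f(5.490000) = 11.198250 (opposite signs)
step 1: m = 4.345000, f(m) = 3.561100 > 0 → root in [3.200000, 4.345000]
step 2: m = 3.772500, f(m) = 0.725794 > 0 → root in [3.200000, 3.772500]
step 3: m = 3.486250, f(m) = -0.446042 < 0 → root in [3.486250, 3.772500]
Midpoint of [3.486250, 3.772500] = 3.629375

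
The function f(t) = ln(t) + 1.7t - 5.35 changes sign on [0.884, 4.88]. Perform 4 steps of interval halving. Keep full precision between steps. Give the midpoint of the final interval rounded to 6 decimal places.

2.507375

f(0.884000) = -3.970498, f(4.880000) = 4.531145 (opposite signs)
step 1: m = 2.882000, f(m) = 0.607884 > 0 → root in [0.884000, 2.882000]
step 2: m = 1.883000, f(m) = -1.516034 < 0 → root in [1.883000, 2.882000]
step 3: m = 2.382500, f(m) = -0.431600 < 0 → root in [2.382500, 2.882000]
step 4: m = 2.632250, f(m) = 0.092664 > 0 → root in [2.382500, 2.632250]
Midpoint of [2.382500, 2.632250] = 2.507375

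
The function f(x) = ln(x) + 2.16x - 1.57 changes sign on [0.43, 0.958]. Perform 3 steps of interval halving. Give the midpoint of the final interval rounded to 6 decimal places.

0.793000

f(0.430000) = -1.485170, f(0.958000) = 0.456372 (opposite signs)
step 1: m = 0.694000, f(m) = -0.436243 < 0 → root in [0.694000, 0.958000]
step 2: m = 0.826000, f(m) = 0.022999 > 0 → root in [0.694000, 0.826000]
step 3: m = 0.760000, f(m) = -0.202837 < 0 → root in [0.760000, 0.826000]
Midpoint of [0.760000, 0.826000] = 0.793000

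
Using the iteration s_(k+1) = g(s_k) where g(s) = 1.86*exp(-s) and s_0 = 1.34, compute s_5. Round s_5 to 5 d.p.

s_1 = g(1.340000) = 0.487033
s_2 = g(0.487033) = 1.142871
s_3 = g(1.142871) = 0.593158
s_4 = g(0.593158) = 1.027798
s_5 = g(1.027798) = 0.665497

0.66550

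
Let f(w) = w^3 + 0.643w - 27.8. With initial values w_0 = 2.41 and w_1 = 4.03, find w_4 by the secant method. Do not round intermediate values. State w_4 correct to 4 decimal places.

2.9615

f(w_0) = -12.252849, f(w_1) = 40.242117
w_2 = 4.030000 - (40.242117)·(4.030000 - 2.410000)/(40.242117 - (-12.252849)) = 2.788124; f(w_2) = -4.333373
w_3 = 2.788124 - (-4.333373)·(2.788124 - 4.030000)/(-4.333373 - (40.242117)) = 2.908852; f(w_3) = -1.316585
w_4 = 2.908852 - (-1.316585)·(2.908852 - 2.788124)/(-1.316585 - (-4.333373)) = 2.961540; f(w_4) = 0.079112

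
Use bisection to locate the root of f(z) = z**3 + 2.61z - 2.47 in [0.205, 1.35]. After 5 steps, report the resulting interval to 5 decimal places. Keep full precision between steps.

f(0.205000) = -1.926335, f(1.350000) = 3.513875 (opposite signs)
step 1: m = 0.777500, f(m) = 0.029279 > 0 → root in [0.205000, 0.777500]
step 2: m = 0.491250, f(m) = -1.069286 < 0 → root in [0.491250, 0.777500]
step 3: m = 0.634375, f(m) = -0.558989 < 0 → root in [0.634375, 0.777500]
step 4: m = 0.705938, f(m) = -0.275701 < 0 → root in [0.705938, 0.777500]
step 5: m = 0.741719, f(m) = -0.126060 < 0 → root in [0.741719, 0.777500]

[0.74172, 0.77750]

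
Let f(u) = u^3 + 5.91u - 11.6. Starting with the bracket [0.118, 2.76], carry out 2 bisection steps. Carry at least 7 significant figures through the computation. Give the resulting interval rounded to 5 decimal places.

[1.43900, 2.09950]

f(0.118000) = -10.900977, f(2.760000) = 25.736176 (opposite signs)
step 1: m = 1.439000, f(m) = -0.115742 < 0 → root in [1.439000, 2.760000]
step 2: m = 2.099500, f(m) = 10.062432 > 0 → root in [1.439000, 2.099500]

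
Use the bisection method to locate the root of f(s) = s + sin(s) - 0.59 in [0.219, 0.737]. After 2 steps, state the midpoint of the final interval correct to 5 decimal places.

f(0.219000) = -0.153746, f(0.737000) = 0.819069 (opposite signs)
step 1: m = 0.478000, f(m) = 0.348004 > 0 → root in [0.219000, 0.478000]
step 2: m = 0.348500, f(m) = 0.099988 > 0 → root in [0.219000, 0.348500]
Midpoint of [0.219000, 0.348500] = 0.283750

0.28375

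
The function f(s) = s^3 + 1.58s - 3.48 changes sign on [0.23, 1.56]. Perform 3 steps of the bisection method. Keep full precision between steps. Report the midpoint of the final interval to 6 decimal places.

1.144375

f(0.230000) = -3.104433, f(1.560000) = 2.781216 (opposite signs)
step 1: m = 0.895000, f(m) = -1.348983 < 0 → root in [0.895000, 1.560000]
step 2: m = 1.227500, f(m) = 0.308993 > 0 → root in [0.895000, 1.227500]
step 3: m = 1.061250, f(m) = -0.607991 < 0 → root in [1.061250, 1.227500]
Midpoint of [1.061250, 1.227500] = 1.144375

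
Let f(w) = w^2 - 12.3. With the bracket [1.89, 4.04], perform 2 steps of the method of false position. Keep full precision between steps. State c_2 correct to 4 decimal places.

3.4967

f(1.890000) = -8.727900, f(4.040000) = 4.021600
step 1: c = 3.361821, f(c) = -0.998158 < 0 → new bracket [3.361821, 4.040000]
step 2: c = 3.496674, f(c) = -0.073269 < 0 → new bracket [3.496674, 4.040000]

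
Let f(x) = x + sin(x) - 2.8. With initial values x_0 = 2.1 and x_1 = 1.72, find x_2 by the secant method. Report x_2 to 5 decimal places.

f(x_0) = 0.163209, f(x_1) = -0.091110
x_2 = 1.720000 - (-0.091110)·(1.720000 - 2.100000)/(-0.091110 - (0.163209)) = 1.856135; f(x_2) = 0.015702

1.85614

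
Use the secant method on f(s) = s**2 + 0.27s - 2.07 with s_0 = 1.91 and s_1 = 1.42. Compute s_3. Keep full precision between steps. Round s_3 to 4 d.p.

f(s_0) = 2.093800, f(s_1) = 0.329800
s_2 = 1.420000 - (0.329800)·(1.420000 - 1.910000)/(0.329800 - (2.093800)) = 1.328389; f(s_2) = 0.053282
s_3 = 1.328389 - (0.053282)·(1.328389 - 1.420000)/(0.053282 - (0.329800)) = 1.310736; f(s_3) = 0.001929

1.3107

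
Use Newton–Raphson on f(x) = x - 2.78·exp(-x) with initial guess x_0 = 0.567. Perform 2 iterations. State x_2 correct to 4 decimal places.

1.0106

f'(x) = 1 + 2.78·exp(-x)
x_0 = 0.567000: f = -1.009884, f' = 2.576884 → x_1 = 0.567000 - (-1.009884)/(2.576884) = 0.958901
x_1 = 0.958901: f = -0.106711, f' = 2.065612 → x_2 = 0.958901 - (-0.106711)/(2.065612) = 1.010562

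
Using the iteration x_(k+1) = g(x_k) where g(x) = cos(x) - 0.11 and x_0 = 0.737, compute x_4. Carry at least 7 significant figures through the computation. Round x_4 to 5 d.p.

0.68226

x_1 = g(0.737000) = 0.630488
x_2 = g(0.630488) = 0.697740
x_3 = g(0.697740) = 0.656296
x_4 = g(0.656296) = 0.682258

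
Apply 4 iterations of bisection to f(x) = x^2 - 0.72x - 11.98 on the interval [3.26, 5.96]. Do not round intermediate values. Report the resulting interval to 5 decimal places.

f(3.260000) = -3.699600, f(5.960000) = 19.250400 (opposite signs)
step 1: m = 4.610000, f(m) = 5.952900 > 0 → root in [3.260000, 4.610000]
step 2: m = 3.935000, f(m) = 0.671025 > 0 → root in [3.260000, 3.935000]
step 3: m = 3.597500, f(m) = -1.628194 < 0 → root in [3.597500, 3.935000]
step 4: m = 3.766250, f(m) = -0.507061 < 0 → root in [3.766250, 3.935000]

[3.76625, 3.93500]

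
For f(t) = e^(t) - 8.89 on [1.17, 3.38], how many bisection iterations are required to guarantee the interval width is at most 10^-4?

15

Initial width b − a = 3.38 − 1.17 = 2.210000.
After n steps the width is (b−a)/2^n; need (b−a)/2^n ≤ 10^-4.
So n ≥ log₂(2.210000/10^-4) = log₂(22100.0000) ≈ 14.4318.
Hence n = 15.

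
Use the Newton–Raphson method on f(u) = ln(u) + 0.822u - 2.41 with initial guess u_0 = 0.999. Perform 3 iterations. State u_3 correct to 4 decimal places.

2.0554

Newton update: u ← u − f(u)/f'(u).
f'(u) = 1/u + 0.822
u_0 = 0.999000: f = -1.589823, f' = 1.823001 → u_1 = 0.999000 - (-1.589823)/(1.823001) = 1.871091
u_1 = 1.871091: f = -0.245442, f' = 1.356448 → u_2 = 1.871091 - (-0.245442)/(1.356448) = 2.052035
u_2 = 2.052035: f = -0.004395, f' = 1.309321 → u_3 = 2.052035 - (-0.004395)/(1.309321) = 2.055392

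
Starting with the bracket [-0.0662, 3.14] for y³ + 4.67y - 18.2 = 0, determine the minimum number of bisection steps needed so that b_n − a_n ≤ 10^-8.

Initial width b − a = 3.14 − -0.0662 = 3.206200.
After n steps the width is (b−a)/2^n; need (b−a)/2^n ≤ 10^-8.
So n ≥ log₂(3.206200/10^-8) = log₂(320620000.0000) ≈ 28.2563.
Hence n = 29.

29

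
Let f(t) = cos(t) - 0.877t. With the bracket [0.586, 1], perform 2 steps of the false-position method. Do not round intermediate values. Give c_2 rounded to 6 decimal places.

f(0.586000) = 0.319237, f(1.000000) = -0.336698
step 1: c = 0.787490, f(c) = 0.014998 > 0 → new bracket [0.787490, 1.000000]
step 2: c = 0.796552, f(c) = 0.000600 > 0 → new bracket [0.796552, 1.000000]

0.796552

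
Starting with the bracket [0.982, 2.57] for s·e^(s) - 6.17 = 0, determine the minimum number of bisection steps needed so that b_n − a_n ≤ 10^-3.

11

Initial width b − a = 2.57 − 0.982 = 1.588000.
After n steps the width is (b−a)/2^n; need (b−a)/2^n ≤ 10^-3.
So n ≥ log₂(1.588000/10^-3) = log₂(1588.0000) ≈ 10.6330.
Hence n = 11.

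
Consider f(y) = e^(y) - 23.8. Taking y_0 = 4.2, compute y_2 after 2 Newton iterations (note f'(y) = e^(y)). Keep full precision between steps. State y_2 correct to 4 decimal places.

3.2358

Newton update: y ← y − f(y)/f'(y).
y_0 = 4.200000: f = 42.886331, f' = 66.686331 → y_1 = 4.200000 - (42.886331)/(66.686331) = 3.556895
y_1 = 3.556895: f = 11.254175, f' = 35.054175 → y_2 = 3.556895 - (11.254175)/(35.054175) = 3.235844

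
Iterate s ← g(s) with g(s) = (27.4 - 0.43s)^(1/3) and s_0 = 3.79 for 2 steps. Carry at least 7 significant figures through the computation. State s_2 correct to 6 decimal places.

2.967421

s_1 = g(3.790000) = 2.953746
s_2 = g(2.953746) = 2.967421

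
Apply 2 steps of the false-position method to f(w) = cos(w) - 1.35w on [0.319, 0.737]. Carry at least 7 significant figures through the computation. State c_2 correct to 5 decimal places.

f(0.319000) = 0.518900, f(0.737000) = -0.254462
step 1: c = 0.599464, f(c) = 0.016362 > 0 → new bracket [0.599464, 0.737000]
step 2: c = 0.607773, f(c) = 0.000428 > 0 → new bracket [0.607773, 0.737000]

0.60777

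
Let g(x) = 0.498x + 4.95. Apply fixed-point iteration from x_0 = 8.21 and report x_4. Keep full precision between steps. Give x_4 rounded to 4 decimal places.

x_1 = g(8.210000) = 9.038580
x_2 = g(9.038580) = 9.451213
x_3 = g(9.451213) = 9.656704
x_4 = g(9.656704) = 9.759039

9.7590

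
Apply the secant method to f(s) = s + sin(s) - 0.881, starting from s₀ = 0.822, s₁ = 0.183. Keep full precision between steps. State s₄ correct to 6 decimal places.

f(s_0) = 0.673509, f(s_1) = -0.516020
s_2 = 0.183000 - (-0.516020)·(0.183000 - 0.822000)/(-0.516020 - (0.673509)) = 0.460199; f(s_2) = 0.023326
s_3 = 0.460199 - (0.023326)·(0.460199 - 0.183000)/(0.023326 - (-0.516020)) = 0.448211; f(s_3) = 0.000565
s_4 = 0.448211 - (0.000565)·(0.448211 - 0.460199)/(0.000565 - (0.023326)) = 0.447913; f(s_4) = -0.000001

0.447913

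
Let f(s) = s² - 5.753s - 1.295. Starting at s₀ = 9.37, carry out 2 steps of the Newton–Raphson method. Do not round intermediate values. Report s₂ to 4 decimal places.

f'(s) = 2s - 5.753
s_0 = 9.370000: f = 32.596290, f' = 12.987000 → s_1 = 9.370000 - (32.596290)/(12.987000) = 6.860083
s_1 = 6.860083: f = 6.299683, f' = 7.967166 → s_2 = 6.860083 - (6.299683)/(7.967166) = 6.069378

6.0694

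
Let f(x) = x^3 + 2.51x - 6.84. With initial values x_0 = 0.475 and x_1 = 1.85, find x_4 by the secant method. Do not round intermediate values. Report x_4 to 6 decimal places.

f(x_0) = -5.540578, f(x_1) = 4.135125
x_2 = 1.850000 - (4.135125)·(1.850000 - 0.475000)/(4.135125 - (-5.540578)) = 1.262363; f(x_2) = -1.659814
x_3 = 1.262363 - (-1.659814)·(1.262363 - 1.850000)/(-1.659814 - (4.135125)) = 1.430677; f(x_3) = -0.320638
x_4 = 1.430677 - (-0.320638)·(1.430677 - 1.262363)/(-0.320638 - (-1.659814)) = 1.470976; f(x_4) = 0.035007

1.470976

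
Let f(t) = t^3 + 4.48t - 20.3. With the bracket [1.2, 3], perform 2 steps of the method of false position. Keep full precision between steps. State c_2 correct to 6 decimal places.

2.119576

False-position update: c = (a·f(b) − b·f(a))/(f(b) − f(a)); replace the endpoint whose sign matches f(c).
f(1.200000) = -13.196000, f(3.000000) = 20.140000
step 1: c = 1.912527, f(c) = -4.736315 < 0 → new bracket [1.912527, 3.000000]
step 2: c = 2.119576, f(c) = -1.281888 < 0 → new bracket [2.119576, 3.000000]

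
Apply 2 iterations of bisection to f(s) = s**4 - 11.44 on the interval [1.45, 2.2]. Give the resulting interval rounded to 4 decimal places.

f(1.450000) = -7.019494, f(2.200000) = 11.985600 (opposite signs)
step 1: m = 1.825000, f(m) = -0.346937 < 0 → root in [1.825000, 2.200000]
step 2: m = 2.012500, f(m) = 4.963766 > 0 → root in [1.825000, 2.012500]

[1.8250, 2.0125]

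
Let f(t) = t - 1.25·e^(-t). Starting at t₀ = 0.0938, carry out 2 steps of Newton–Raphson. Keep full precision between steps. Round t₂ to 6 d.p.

f'(t) = 1 + 1.25·e^(-t)
t_0 = 0.093800: f = -1.044281, f' = 2.138081 → t_1 = 0.093800 - (-1.044281)/(2.138081) = 0.582220
t_1 = 0.582220: f = -0.116101, f' = 1.698321 → t_2 = 0.582220 - (-0.116101)/(1.698321) = 0.650582

0.650582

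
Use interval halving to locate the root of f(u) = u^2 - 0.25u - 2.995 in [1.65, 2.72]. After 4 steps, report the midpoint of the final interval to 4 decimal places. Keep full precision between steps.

1.8841

f(1.650000) = -0.685000, f(2.720000) = 3.723400 (opposite signs)
step 1: m = 2.185000, f(m) = 1.232975 > 0 → root in [1.650000, 2.185000]
step 2: m = 1.917500, f(m) = 0.202431 > 0 → root in [1.650000, 1.917500]
step 3: m = 1.783750, f(m) = -0.259173 < 0 → root in [1.783750, 1.917500]
step 4: m = 1.850625, f(m) = -0.032843 < 0 → root in [1.850625, 1.917500]
Midpoint of [1.850625, 1.917500] = 1.884062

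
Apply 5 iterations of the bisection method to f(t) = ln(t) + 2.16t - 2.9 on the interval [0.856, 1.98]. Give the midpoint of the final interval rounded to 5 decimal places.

f(0.856000) = -1.206525, f(1.980000) = 2.059897 (opposite signs)
step 1: m = 1.418000, f(m) = 0.512127 > 0 → root in [0.856000, 1.418000]
step 2: m = 1.137000, f(m) = -0.315687 < 0 → root in [1.137000, 1.418000]
step 3: m = 1.277500, f(m) = 0.104305 > 0 → root in [1.137000, 1.277500]
step 4: m = 1.207250, f(m) = -0.103995 < 0 → root in [1.207250, 1.277500]
step 5: m = 1.242375, f(m) = 0.000555 > 0 → root in [1.207250, 1.242375]
Midpoint of [1.207250, 1.242375] = 1.224813

1.22481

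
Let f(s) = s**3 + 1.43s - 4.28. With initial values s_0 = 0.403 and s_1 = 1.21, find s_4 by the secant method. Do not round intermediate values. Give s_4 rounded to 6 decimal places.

1.333383

f(s_0) = -3.638259, f(s_1) = -0.778139
s_2 = 1.210000 - (-0.778139)·(1.210000 - 0.403000)/(-0.778139 - (-3.638259)) = 1.429557; f(s_2) = 0.685753
s_3 = 1.429557 - (0.685753)·(1.429557 - 1.210000)/(0.685753 - (-0.778139)) = 1.326706; f(s_3) = -0.047608
s_4 = 1.326706 - (-0.047608)·(1.326706 - 1.429557)/(-0.047608 - (0.685753)) = 1.333383; f(s_4) = -0.002626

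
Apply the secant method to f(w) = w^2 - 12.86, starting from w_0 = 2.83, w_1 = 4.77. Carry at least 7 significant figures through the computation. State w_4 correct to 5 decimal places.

f(w_0) = -4.851100, f(w_1) = 9.892900
w_2 = 4.770000 - (9.892900)·(4.770000 - 2.830000)/(9.892900 - (-4.851100)) = 3.468303; f(w_2) = -0.830877
w_3 = 3.468303 - (-0.830877)·(3.468303 - 4.770000)/(-0.830877 - (9.892900)) = 3.569158; f(w_3) = -0.121111
w_4 = 3.569158 - (-0.121111)·(3.569158 - 3.468303)/(-0.121111 - (-0.830877)) = 3.586367; f(w_4) = 0.002032

3.58637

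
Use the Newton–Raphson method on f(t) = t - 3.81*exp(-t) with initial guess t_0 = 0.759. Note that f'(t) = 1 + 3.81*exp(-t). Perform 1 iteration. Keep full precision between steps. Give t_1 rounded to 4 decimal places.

t_0 = 0.759000: f = -1.024592, f' = 2.783592 → t_1 = 0.759000 - (-1.024592)/(2.783592) = 1.127083

1.1271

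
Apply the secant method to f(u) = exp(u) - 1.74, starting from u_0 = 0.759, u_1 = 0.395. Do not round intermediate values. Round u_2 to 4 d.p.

0.5378

f(u_0) = 0.396139, f(u_1) = -0.255616
u_2 = 0.395000 - (-0.255616)·(0.395000 - 0.759000)/(-0.255616 - (0.396139)) = 0.537759; f(u_2) = -0.027834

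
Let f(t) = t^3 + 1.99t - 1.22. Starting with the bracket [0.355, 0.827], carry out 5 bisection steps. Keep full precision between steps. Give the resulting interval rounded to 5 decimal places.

[0.53200, 0.54675]

f(0.355000) = -0.468811, f(0.827000) = 0.991339 (opposite signs)
step 1: m = 0.591000, f(m) = 0.162515 > 0 → root in [0.355000, 0.591000]
step 2: m = 0.473000, f(m) = -0.172906 < 0 → root in [0.473000, 0.591000]
step 3: m = 0.532000, f(m) = -0.010751 < 0 → root in [0.532000, 0.591000]
step 4: m = 0.561500, f(m) = 0.074416 > 0 → root in [0.532000, 0.561500]
step 5: m = 0.546750, f(m) = 0.031476 > 0 → root in [0.532000, 0.546750]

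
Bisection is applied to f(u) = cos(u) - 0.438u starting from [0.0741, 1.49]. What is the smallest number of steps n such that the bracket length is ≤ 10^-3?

11

Initial width b − a = 1.49 − 0.0741 = 1.415900.
After n steps the width is (b−a)/2^n; need (b−a)/2^n ≤ 10^-3.
So n ≥ log₂(1.415900/10^-3) = log₂(1415.9000) ≈ 10.4675.
Hence n = 11.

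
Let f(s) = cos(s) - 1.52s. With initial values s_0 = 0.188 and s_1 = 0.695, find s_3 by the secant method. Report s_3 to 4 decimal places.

f(s_0) = 0.696620, f(s_1) = -0.288346
s_2 = 0.695000 - (-0.288346)·(0.695000 - 0.188000)/(-0.288346 - (0.696620)) = 0.546577; f(s_2) = 0.023511
s_3 = 0.546577 - (0.023511)·(0.546577 - 0.695000)/(0.023511 - (-0.288346)) = 0.557767; f(s_3) = 0.000633

0.5578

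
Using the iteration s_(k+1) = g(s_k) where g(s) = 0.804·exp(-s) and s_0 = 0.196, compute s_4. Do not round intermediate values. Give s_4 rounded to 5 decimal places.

0.47285

s_1 = g(0.196000) = 0.660898
s_2 = g(0.660898) = 0.415176
s_3 = g(0.415176) = 0.530820
s_4 = g(0.530820) = 0.472850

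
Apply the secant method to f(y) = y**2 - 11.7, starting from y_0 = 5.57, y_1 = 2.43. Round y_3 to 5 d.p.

3.46773

Secant update: y_(k+1) = y_k − f(y_k)·(y_k − y_(k-1))/(f(y_k) − f(y_(k-1))).
f(y_0) = 19.324900, f(y_1) = -5.795100
y_2 = 2.430000 - (-5.795100)·(2.430000 - 5.570000)/(-5.795100 - (19.324900)) = 3.154387; f(y_2) = -1.749839
y_3 = 3.154387 - (-1.749839)·(3.154387 - 2.430000)/(-1.749839 - (-5.795100)) = 3.467732; f(y_3) = 0.325168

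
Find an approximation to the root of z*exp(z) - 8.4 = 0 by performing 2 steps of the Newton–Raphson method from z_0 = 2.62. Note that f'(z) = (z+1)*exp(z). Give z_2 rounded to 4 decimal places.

1.7389

Newton update: z ← z − f(z)/f'(z).
z_0 = 2.620000: f = 27.587596, f' = 49.723319 → z_1 = 2.620000 - (27.587596)/(49.723319) = 2.065178
z_1 = 2.065178: f = 7.887441, f' = 24.174141 → z_2 = 2.065178 - (7.887441)/(24.174141) = 1.738902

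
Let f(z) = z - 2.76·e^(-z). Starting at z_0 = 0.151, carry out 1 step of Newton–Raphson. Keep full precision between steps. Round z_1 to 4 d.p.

f'(z) = 1 + 2.76·e^(-z)
z_0 = 0.151000: f = -2.222180, f' = 3.373180 → z_1 = 0.151000 - (-2.222180)/(3.373180) = 0.809779

0.8098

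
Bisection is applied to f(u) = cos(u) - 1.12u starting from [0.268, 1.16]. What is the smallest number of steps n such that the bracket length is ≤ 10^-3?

Initial width b − a = 1.16 − 0.268 = 0.892000.
After n steps the width is (b−a)/2^n; need (b−a)/2^n ≤ 10^-3.
So n ≥ log₂(0.892000/10^-3) = log₂(892.0000) ≈ 9.8009.
Hence n = 10.

10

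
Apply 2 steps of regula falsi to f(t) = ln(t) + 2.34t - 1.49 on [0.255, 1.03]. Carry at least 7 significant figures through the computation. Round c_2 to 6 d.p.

False-position update: c = (a·f(b) − b·f(a))/(f(b) − f(a)); replace the endpoint whose sign matches f(c).
f(0.255000) = -2.259792, f(1.030000) = 0.949759
step 1: c = 0.800665, f(c) = 0.161243 > 0 → new bracket [0.255000, 0.800665]
step 2: c = 0.764323, f(c) = 0.029751 > 0 → new bracket [0.255000, 0.764323]

0.764323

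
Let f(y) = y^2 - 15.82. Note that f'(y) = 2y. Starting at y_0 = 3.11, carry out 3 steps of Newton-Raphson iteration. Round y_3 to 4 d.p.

3.9774

y_0 = 3.110000: f = -6.147900, f' = 6.220000 → y_1 = 3.110000 - (-6.147900)/(6.220000) = 4.098408
y_1 = 4.098408: f = 0.976951, f' = 8.196817 → y_2 = 4.098408 - (0.976951)/(8.196817) = 3.979222
y_2 = 3.979222: f = 0.014205, f' = 7.958443 → y_3 = 3.979222 - (0.014205)/(7.958443) = 3.977437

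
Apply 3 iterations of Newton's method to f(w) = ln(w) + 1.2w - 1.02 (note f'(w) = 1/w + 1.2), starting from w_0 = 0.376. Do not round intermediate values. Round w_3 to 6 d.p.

0.919720

w_0 = 0.376000: f = -1.546966, f' = 3.859574 → w_1 = 0.376000 - (-1.546966)/(3.859574) = 0.776813
w_1 = 0.776813: f = -0.340381, f' = 2.487312 → w_2 = 0.776813 - (-0.340381)/(2.487312) = 0.913660
w_2 = 0.913660: f = -0.013906, f' = 2.294500 → w_3 = 0.913660 - (-0.013906)/(2.294500) = 0.919720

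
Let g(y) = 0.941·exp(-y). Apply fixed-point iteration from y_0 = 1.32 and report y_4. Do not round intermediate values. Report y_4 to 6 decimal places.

0.598426

y_1 = g(1.320000) = 0.251374
y_2 = g(0.251374) = 0.731845
y_3 = g(0.731845) = 0.452640
y_4 = g(0.452640) = 0.598426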